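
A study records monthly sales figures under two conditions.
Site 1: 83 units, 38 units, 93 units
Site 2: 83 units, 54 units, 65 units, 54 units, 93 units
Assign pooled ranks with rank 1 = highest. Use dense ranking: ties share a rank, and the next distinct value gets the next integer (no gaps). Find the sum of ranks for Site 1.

8

Sorted (descending): 93, 93, 83, 83, 65, 54, 54, 38
The 2 values of 93 share dense rank 1.
The 2 values of 83 share dense rank 2.
The 2 values of 54 share dense rank 4.
Remaining distinct values take the next consecutive integers.
Site 1 values → pooled ranks: 83→2, 38→5, 93→1
Rank sum = 2 + 5 + 1 = 8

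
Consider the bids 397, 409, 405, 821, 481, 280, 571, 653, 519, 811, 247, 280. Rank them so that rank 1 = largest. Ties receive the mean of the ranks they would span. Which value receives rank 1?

821

Sorted (descending): 821, 811, 653, 571, 519, 481, 409, 405, 397, 280, 280, 247
The 2 values of 280 occupy positions 10–11 → average rank (10+11)/2 = 10.5.
Rank 1 → value 821.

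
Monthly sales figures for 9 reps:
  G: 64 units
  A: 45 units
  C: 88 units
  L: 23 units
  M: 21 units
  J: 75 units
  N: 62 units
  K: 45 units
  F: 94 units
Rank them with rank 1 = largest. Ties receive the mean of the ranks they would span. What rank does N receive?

Sorted (descending): 94, 88, 75, 64, 62, 45, 45, 23, 21
The 2 values of 45 occupy positions 6–7 → average rank (6+7)/2 = 6.5.
N has value 62 units → rank 5.

5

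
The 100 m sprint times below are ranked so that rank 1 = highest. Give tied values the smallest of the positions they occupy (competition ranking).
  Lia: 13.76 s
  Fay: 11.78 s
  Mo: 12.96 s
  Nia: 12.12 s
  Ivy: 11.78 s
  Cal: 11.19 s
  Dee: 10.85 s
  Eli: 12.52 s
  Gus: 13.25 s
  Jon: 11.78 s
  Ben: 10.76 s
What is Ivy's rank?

Sorted (descending): 13.76, 13.25, 12.96, 12.52, 12.12, 11.78, 11.78, 11.78, 11.19, 10.85, 10.76
The 3 values of 11.78 occupy positions 6–8 → each gets rank 6.
Ivy has value 11.78 s → rank 6.

6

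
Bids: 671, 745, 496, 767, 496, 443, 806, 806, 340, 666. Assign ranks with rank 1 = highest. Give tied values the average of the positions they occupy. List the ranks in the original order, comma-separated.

5, 4, 7.5, 3, 7.5, 9, 1.5, 1.5, 10, 6

Sorted (descending): 806, 806, 767, 745, 671, 666, 496, 496, 443, 340
The 2 values of 806 occupy positions 1–2 → average rank (1+2)/2 = 1.5.
The 2 values of 496 occupy positions 7–8 → average rank (7+8)/2 = 7.5.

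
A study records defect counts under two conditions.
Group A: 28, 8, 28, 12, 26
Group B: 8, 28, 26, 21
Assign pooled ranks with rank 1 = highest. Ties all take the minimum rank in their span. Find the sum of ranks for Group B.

19

Sorted (descending): 28, 28, 28, 26, 26, 21, 12, 8, 8
The 3 values of 28 occupy positions 1–3 → each gets rank 1.
The 2 values of 26 occupy positions 4–5 → each gets rank 4.
The 2 values of 8 occupy positions 8–9 → each gets rank 8.
Group B values → pooled ranks: 8→8, 28→1, 26→4, 21→6
Rank sum = 8 + 1 + 4 + 6 = 19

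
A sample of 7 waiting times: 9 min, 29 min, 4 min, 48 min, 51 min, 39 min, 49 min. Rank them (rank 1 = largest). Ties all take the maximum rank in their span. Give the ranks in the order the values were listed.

6, 5, 7, 3, 1, 4, 2

Sorted (descending): 51, 49, 48, 39, 29, 9, 4
No ties — each value takes its position as its rank.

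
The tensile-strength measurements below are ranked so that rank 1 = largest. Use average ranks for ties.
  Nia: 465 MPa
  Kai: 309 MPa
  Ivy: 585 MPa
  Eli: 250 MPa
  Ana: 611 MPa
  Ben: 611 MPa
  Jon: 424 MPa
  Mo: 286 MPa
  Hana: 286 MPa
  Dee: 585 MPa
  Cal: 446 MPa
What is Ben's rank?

Sorted (descending): 611, 611, 585, 585, 465, 446, 424, 309, 286, 286, 250
The 2 values of 611 occupy positions 1–2 → average rank (1+2)/2 = 1.5.
The 2 values of 585 occupy positions 3–4 → average rank (3+4)/2 = 3.5.
The 2 values of 286 occupy positions 9–10 → average rank (9+10)/2 = 9.5.
Ben has value 611 MPa → rank 1.5.

1.5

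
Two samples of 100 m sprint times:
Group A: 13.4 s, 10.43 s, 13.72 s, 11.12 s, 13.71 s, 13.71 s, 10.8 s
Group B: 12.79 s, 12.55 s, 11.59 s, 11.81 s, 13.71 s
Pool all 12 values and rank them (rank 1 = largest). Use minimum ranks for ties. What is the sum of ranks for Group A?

43

Sorted (descending): 13.72, 13.71, 13.71, 13.71, 13.4, 12.79, 12.55, 11.81, 11.59, 11.12, 10.8, 10.43
The 3 values of 13.71 occupy positions 2–4 → each gets rank 2.
Group A values → pooled ranks: 13.4→5, 10.43→12, 13.72→1, 11.12→10, 13.71→2, 13.71→2, 10.8→11
Rank sum = 5 + 12 + 1 + 10 + 2 + 2 + 11 = 43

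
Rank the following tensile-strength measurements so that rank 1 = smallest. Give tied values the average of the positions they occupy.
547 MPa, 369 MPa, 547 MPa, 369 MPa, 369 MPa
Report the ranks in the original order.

4.5, 2, 4.5, 2, 2

Sorted (ascending): 369, 369, 369, 547, 547
The 3 values of 369 occupy positions 1–3 → average rank 2.
The 2 values of 547 occupy positions 4–5 → average rank (4+5)/2 = 4.5.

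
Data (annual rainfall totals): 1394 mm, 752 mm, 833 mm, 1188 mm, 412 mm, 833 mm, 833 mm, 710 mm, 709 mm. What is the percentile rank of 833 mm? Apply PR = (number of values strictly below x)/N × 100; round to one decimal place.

N = 9.
Strictly below 833: 4. Equal to 833: 3.
PR = 4/9 × 100 = 44.4

44.4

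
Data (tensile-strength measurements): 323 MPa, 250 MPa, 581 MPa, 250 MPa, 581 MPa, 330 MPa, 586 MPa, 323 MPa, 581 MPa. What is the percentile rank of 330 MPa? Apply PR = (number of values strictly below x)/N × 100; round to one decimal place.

44.4

N = 9.
Strictly below 330: 4. Equal to 330: 1.
PR = 4/9 × 100 = 44.4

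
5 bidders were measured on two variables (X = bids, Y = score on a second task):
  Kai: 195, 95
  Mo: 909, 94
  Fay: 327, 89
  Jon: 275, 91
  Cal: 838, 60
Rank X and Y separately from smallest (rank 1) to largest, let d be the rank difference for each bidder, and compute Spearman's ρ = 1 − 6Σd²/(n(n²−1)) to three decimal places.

Ranks of variable 1: 1, 5, 3, 2, 4
Ranks of variable 2: 5, 4, 2, 3, 1
d = r₁ − r₂: -4, 1, 1, -1, 3
d²: 16, 1, 1, 1, 9; Σd² = 28
ρ = 1 − 6·28/(5·24) = 1 − 168/120 = -0.400

-0.400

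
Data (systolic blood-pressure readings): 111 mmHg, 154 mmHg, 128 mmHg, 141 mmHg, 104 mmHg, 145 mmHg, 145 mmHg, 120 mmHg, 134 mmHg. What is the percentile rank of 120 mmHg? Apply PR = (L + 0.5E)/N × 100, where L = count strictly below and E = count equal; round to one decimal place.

N = 9.
Strictly below 120: 2. Equal to 120: 1.
PR = (2 + 0.5·1)/9 × 100 = 27.8

27.8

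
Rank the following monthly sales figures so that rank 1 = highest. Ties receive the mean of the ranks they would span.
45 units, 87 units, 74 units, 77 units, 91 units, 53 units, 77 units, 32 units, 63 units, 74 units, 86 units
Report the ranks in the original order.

Sorted (descending): 91, 87, 86, 77, 77, 74, 74, 63, 53, 45, 32
The 2 values of 77 occupy positions 4–5 → average rank (4+5)/2 = 4.5.
The 2 values of 74 occupy positions 6–7 → average rank (6+7)/2 = 6.5.

10, 2, 6.5, 4.5, 1, 9, 4.5, 11, 8, 6.5, 3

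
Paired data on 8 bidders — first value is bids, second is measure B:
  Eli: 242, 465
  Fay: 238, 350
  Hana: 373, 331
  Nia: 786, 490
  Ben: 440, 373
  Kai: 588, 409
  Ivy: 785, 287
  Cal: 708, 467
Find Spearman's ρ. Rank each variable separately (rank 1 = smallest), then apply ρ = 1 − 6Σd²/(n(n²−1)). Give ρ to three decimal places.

Ranks of variable 1: 2, 1, 3, 8, 4, 5, 7, 6
Ranks of variable 2: 6, 3, 2, 8, 4, 5, 1, 7
d = r₁ − r₂: -4, -2, 1, 0, 0, 0, 6, -1
d²: 16, 4, 1, 0, 0, 0, 36, 1; Σd² = 58
ρ = 1 − 6·58/(8·63) = 1 − 348/504 = 0.310

0.310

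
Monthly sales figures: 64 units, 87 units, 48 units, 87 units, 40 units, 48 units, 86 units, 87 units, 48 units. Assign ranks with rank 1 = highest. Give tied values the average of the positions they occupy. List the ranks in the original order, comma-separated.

Sorted (descending): 87, 87, 87, 86, 64, 48, 48, 48, 40
The 3 values of 87 occupy positions 1–3 → average rank 2.
The 3 values of 48 occupy positions 6–8 → average rank 7.

5, 2, 7, 2, 9, 7, 4, 2, 7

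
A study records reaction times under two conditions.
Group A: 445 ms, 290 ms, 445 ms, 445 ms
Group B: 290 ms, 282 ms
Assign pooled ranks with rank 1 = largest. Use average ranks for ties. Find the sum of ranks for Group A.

Sorted (descending): 445, 445, 445, 290, 290, 282
The 3 values of 445 occupy positions 1–3 → average rank 2.
The 2 values of 290 occupy positions 4–5 → average rank (4+5)/2 = 4.5.
Group A values → pooled ranks: 445→2, 290→4.5, 445→2, 445→2
Rank sum = 2 + 4.5 + 2 + 2 = 10.5

10.5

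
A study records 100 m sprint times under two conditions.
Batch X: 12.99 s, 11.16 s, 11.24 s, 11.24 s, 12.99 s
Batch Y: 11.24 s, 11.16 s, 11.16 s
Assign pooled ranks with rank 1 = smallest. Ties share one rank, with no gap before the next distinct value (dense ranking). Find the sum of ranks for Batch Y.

Sorted (ascending): 11.16, 11.16, 11.16, 11.24, 11.24, 11.24, 12.99, 12.99
The 3 values of 11.16 share dense rank 1.
The 3 values of 11.24 share dense rank 2.
The 2 values of 12.99 share dense rank 3.
Batch Y values → pooled ranks: 11.24→2, 11.16→1, 11.16→1
Rank sum = 2 + 1 + 1 = 4

4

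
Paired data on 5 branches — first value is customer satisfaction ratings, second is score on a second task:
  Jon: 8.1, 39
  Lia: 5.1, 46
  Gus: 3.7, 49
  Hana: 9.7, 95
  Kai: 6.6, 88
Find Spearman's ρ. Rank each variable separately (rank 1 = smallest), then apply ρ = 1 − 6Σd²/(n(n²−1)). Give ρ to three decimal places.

0.300

Ranks of variable 1: 4, 2, 1, 5, 3
Ranks of variable 2: 1, 2, 3, 5, 4
d = r₁ − r₂: 3, 0, -2, 0, -1
d²: 9, 0, 4, 0, 1; Σd² = 14
ρ = 1 − 6·14/(5·24) = 1 − 84/120 = 0.300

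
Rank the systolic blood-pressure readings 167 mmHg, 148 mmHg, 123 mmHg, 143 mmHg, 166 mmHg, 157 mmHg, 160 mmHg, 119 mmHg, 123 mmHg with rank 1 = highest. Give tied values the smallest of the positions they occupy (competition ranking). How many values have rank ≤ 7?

Sorted (descending): 167, 166, 160, 157, 148, 143, 123, 123, 119
The 2 values of 123 occupy positions 7–8 → each gets rank 7.
Ranks ≤ 7: {1, 2, 3, 4, 5, 6, 7, 7} → 8 values.

8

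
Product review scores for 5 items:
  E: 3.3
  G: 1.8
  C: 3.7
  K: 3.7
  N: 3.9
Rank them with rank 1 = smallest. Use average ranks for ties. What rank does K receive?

Sorted (ascending): 1.8, 3.3, 3.7, 3.7, 3.9
The 2 values of 3.7 occupy positions 3–4 → average rank (3+4)/2 = 3.5.
K has value 3.7 → rank 3.5.

3.5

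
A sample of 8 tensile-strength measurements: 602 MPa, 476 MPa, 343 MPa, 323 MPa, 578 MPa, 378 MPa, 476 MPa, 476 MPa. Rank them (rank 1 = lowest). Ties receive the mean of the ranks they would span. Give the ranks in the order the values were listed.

8, 5, 2, 1, 7, 3, 5, 5

Sorted (ascending): 323, 343, 378, 476, 476, 476, 578, 602
The 3 values of 476 occupy positions 4–6 → average rank 5.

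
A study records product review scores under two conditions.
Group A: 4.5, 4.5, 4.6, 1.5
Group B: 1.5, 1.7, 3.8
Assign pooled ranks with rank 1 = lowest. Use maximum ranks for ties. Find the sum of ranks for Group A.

21

Sorted (ascending): 1.5, 1.5, 1.7, 3.8, 4.5, 4.5, 4.6
The 2 values of 1.5 occupy positions 1–2 → each gets rank 2.
The 2 values of 4.5 occupy positions 5–6 → each gets rank 6.
Group A values → pooled ranks: 4.5→6, 4.5→6, 4.6→7, 1.5→2
Rank sum = 6 + 6 + 7 + 2 = 21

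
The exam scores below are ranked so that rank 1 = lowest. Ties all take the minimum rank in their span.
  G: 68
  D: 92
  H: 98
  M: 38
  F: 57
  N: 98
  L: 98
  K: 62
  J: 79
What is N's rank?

7

Sorted (ascending): 38, 57, 62, 68, 79, 92, 98, 98, 98
The 3 values of 98 occupy positions 7–9 → each gets rank 7.
N has value 98 → rank 7.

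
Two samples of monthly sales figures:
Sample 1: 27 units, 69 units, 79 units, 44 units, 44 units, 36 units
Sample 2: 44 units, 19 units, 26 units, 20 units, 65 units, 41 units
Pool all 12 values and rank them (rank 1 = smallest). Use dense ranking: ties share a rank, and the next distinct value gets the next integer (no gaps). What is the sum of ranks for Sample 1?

42

Sorted (ascending): 19, 20, 26, 27, 36, 41, 44, 44, 44, 65, 69, 79
The 3 values of 44 share dense rank 7.
Remaining distinct values take the next consecutive integers.
Sample 1 values → pooled ranks: 27→4, 69→9, 79→10, 44→7, 44→7, 36→5
Rank sum = 4 + 9 + 10 + 7 + 7 + 5 = 42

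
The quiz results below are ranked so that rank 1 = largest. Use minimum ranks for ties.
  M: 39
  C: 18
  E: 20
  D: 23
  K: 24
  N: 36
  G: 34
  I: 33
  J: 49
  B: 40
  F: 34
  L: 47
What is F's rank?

6

Sorted (descending): 49, 47, 40, 39, 36, 34, 34, 33, 24, 23, 20, 18
The 2 values of 34 occupy positions 6–7 → each gets rank 6.
F has value 34 → rank 6.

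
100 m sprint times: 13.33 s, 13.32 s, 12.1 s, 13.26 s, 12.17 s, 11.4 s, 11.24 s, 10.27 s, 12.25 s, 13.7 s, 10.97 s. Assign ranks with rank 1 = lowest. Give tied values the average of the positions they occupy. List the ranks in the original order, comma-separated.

10, 9, 5, 8, 6, 4, 3, 1, 7, 11, 2

Sorted (ascending): 10.27, 10.97, 11.24, 11.4, 12.1, 12.17, 12.25, 13.26, 13.32, 13.33, 13.7
No ties — each value takes its position as its rank.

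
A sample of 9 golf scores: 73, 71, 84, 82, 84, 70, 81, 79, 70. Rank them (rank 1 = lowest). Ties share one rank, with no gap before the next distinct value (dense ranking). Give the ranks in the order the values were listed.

3, 2, 7, 6, 7, 1, 5, 4, 1

Sorted (ascending): 70, 70, 71, 73, 79, 81, 82, 84, 84
The 2 values of 70 share dense rank 1.
The 2 values of 84 share dense rank 7.
Remaining distinct values take the next consecutive integers.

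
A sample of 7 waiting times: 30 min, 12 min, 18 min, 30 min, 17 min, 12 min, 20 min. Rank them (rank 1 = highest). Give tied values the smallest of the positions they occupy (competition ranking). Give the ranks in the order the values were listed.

Sorted (descending): 30, 30, 20, 18, 17, 12, 12
The 2 values of 30 occupy positions 1–2 → each gets rank 1.
The 2 values of 12 occupy positions 6–7 → each gets rank 6.

1, 6, 4, 1, 5, 6, 3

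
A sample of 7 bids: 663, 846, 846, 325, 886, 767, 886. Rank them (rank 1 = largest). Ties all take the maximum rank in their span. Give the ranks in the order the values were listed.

Sorted (descending): 886, 886, 846, 846, 767, 663, 325
The 2 values of 886 occupy positions 1–2 → each gets rank 2.
The 2 values of 846 occupy positions 3–4 → each gets rank 4.

6, 4, 4, 7, 2, 5, 2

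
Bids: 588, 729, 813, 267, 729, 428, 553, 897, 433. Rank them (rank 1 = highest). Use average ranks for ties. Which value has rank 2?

Sorted (descending): 897, 813, 729, 729, 588, 553, 433, 428, 267
The 2 values of 729 occupy positions 3–4 → average rank (3+4)/2 = 3.5.
Rank 2 → value 813.

813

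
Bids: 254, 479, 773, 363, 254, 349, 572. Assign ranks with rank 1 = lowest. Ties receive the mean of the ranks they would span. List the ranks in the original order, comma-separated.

1.5, 5, 7, 4, 1.5, 3, 6

Sorted (ascending): 254, 254, 349, 363, 479, 572, 773
The 2 values of 254 occupy positions 1–2 → average rank (1+2)/2 = 1.5.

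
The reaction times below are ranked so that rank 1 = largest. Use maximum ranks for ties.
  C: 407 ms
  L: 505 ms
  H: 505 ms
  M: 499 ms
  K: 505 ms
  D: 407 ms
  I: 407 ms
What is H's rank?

3

Sorted (descending): 505, 505, 505, 499, 407, 407, 407
The 3 values of 505 occupy positions 1–3 → each gets rank 3.
The 3 values of 407 occupy positions 5–7 → each gets rank 7.
H has value 505 ms → rank 3.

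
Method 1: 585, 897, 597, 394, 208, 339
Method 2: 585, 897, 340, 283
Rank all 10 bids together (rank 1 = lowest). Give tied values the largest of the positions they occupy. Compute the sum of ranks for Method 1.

Sorted (ascending): 208, 283, 339, 340, 394, 585, 585, 597, 897, 897
The 2 values of 585 occupy positions 6–7 → each gets rank 7.
The 2 values of 897 occupy positions 9–10 → each gets rank 10.
Method 1 values → pooled ranks: 585→7, 897→10, 597→8, 394→5, 208→1, 339→3
Rank sum = 7 + 10 + 8 + 5 + 1 + 3 = 34

34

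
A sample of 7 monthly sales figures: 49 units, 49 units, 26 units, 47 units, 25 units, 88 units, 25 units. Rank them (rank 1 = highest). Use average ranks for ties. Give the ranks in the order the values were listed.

Sorted (descending): 88, 49, 49, 47, 26, 25, 25
The 2 values of 49 occupy positions 2–3 → average rank (2+3)/2 = 2.5.
The 2 values of 25 occupy positions 6–7 → average rank (6+7)/2 = 6.5.

2.5, 2.5, 5, 4, 6.5, 1, 6.5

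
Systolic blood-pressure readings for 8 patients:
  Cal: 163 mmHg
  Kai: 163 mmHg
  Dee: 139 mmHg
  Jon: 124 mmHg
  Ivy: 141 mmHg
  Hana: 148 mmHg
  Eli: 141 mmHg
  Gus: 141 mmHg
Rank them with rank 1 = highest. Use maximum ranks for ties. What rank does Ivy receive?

6

Sorted (descending): 163, 163, 148, 141, 141, 141, 139, 124
The 2 values of 163 occupy positions 1–2 → each gets rank 2.
The 3 values of 141 occupy positions 4–6 → each gets rank 6.
Ivy has value 141 mmHg → rank 6.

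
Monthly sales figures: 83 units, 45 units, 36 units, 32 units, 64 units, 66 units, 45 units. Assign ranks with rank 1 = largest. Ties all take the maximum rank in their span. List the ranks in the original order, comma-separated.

1, 5, 6, 7, 3, 2, 5

Sorted (descending): 83, 66, 64, 45, 45, 36, 32
The 2 values of 45 occupy positions 4–5 → each gets rank 5.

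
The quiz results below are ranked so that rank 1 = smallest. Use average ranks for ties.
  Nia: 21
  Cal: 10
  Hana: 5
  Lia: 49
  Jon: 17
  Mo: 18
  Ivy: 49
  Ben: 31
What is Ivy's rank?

Sorted (ascending): 5, 10, 17, 18, 21, 31, 49, 49
The 2 values of 49 occupy positions 7–8 → average rank (7+8)/2 = 7.5.
Ivy has value 49 → rank 7.5.

7.5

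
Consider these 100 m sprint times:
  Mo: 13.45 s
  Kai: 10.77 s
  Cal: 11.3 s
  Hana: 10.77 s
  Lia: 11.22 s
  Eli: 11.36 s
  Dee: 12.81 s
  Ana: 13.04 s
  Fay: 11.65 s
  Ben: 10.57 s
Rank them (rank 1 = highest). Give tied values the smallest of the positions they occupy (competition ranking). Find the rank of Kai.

8

Sorted (descending): 13.45, 13.04, 12.81, 11.65, 11.36, 11.3, 11.22, 10.77, 10.77, 10.57
The 2 values of 10.77 occupy positions 8–9 → each gets rank 8.
Kai has value 10.77 s → rank 8.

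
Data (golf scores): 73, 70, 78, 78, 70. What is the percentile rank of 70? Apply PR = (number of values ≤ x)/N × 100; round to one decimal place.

40.0

N = 5.
Strictly below 70: 0. Equal to 70: 2.
PR = 2/5 × 100 = 40.0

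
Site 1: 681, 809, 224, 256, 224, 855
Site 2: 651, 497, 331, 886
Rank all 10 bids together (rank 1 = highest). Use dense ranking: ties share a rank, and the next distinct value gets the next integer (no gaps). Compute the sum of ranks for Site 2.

19

Sorted (descending): 886, 855, 809, 681, 651, 497, 331, 256, 224, 224
The 2 values of 224 share dense rank 9.
Remaining distinct values take the next consecutive integers.
Site 2 values → pooled ranks: 651→5, 497→6, 331→7, 886→1
Rank sum = 5 + 6 + 7 + 1 = 19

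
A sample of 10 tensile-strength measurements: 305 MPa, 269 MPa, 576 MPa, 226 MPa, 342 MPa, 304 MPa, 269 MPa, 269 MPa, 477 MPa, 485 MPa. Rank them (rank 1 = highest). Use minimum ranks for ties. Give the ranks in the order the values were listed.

Sorted (descending): 576, 485, 477, 342, 305, 304, 269, 269, 269, 226
The 3 values of 269 occupy positions 7–9 → each gets rank 7.

5, 7, 1, 10, 4, 6, 7, 7, 3, 2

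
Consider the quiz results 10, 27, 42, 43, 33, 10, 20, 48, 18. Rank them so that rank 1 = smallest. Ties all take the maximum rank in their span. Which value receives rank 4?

20

Sorted (ascending): 10, 10, 18, 20, 27, 33, 42, 43, 48
The 2 values of 10 occupy positions 1–2 → each gets rank 2.
Rank 4 → value 20.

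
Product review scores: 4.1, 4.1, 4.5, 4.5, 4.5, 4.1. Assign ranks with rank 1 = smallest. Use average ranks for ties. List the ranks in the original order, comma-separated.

2, 2, 5, 5, 5, 2

Sorted (ascending): 4.1, 4.1, 4.1, 4.5, 4.5, 4.5
The 3 values of 4.1 occupy positions 1–3 → average rank 2.
The 3 values of 4.5 occupy positions 4–6 → average rank 5.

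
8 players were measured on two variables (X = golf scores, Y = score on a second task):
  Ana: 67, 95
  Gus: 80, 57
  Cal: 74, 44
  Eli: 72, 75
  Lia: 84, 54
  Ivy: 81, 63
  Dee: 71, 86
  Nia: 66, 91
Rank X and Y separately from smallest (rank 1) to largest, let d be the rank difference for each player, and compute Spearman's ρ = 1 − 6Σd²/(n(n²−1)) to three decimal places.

-0.810

Ranks of variable 1: 2, 6, 5, 4, 8, 7, 3, 1
Ranks of variable 2: 8, 3, 1, 5, 2, 4, 6, 7
d = r₁ − r₂: -6, 3, 4, -1, 6, 3, -3, -6
d²: 36, 9, 16, 1, 36, 9, 9, 36; Σd² = 152
ρ = 1 − 6·152/(8·63) = 1 − 912/504 = -0.810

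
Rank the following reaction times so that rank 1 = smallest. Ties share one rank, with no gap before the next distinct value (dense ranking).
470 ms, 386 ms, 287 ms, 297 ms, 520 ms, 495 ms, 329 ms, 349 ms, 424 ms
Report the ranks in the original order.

7, 5, 1, 2, 9, 8, 3, 4, 6

Sorted (ascending): 287, 297, 329, 349, 386, 424, 470, 495, 520
No ties — each value takes its position as its rank.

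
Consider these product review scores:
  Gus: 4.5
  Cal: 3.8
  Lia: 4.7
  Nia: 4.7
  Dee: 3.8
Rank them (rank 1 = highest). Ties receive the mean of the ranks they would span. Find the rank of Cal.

Sorted (descending): 4.7, 4.7, 4.5, 3.8, 3.8
The 2 values of 4.7 occupy positions 1–2 → average rank (1+2)/2 = 1.5.
The 2 values of 3.8 occupy positions 4–5 → average rank (4+5)/2 = 4.5.
Cal has value 3.8 → rank 4.5.

4.5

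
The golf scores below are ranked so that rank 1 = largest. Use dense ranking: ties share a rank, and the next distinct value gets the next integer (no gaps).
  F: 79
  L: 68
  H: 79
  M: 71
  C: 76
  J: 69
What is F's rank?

Sorted (descending): 79, 79, 76, 71, 69, 68
The 2 values of 79 share dense rank 1.
Remaining distinct values take the next consecutive integers.
F has value 79 → rank 1.

1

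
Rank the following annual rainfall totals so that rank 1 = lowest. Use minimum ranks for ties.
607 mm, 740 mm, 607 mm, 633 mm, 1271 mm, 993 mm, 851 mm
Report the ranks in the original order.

Sorted (ascending): 607, 607, 633, 740, 851, 993, 1271
The 2 values of 607 occupy positions 1–2 → each gets rank 1.

1, 4, 1, 3, 7, 6, 5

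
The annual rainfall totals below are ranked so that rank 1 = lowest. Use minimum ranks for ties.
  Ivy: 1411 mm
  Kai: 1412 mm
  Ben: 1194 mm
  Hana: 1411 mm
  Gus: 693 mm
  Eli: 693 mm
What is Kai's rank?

Sorted (ascending): 693, 693, 1194, 1411, 1411, 1412
The 2 values of 693 occupy positions 1–2 → each gets rank 1.
The 2 values of 1411 occupy positions 4–5 → each gets rank 4.
Kai has value 1412 mm → rank 6.

6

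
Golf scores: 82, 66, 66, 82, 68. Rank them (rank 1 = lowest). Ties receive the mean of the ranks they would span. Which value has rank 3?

68

Sorted (ascending): 66, 66, 68, 82, 82
The 2 values of 66 occupy positions 1–2 → average rank (1+2)/2 = 1.5.
The 2 values of 82 occupy positions 4–5 → average rank (4+5)/2 = 4.5.
Rank 3 → value 68.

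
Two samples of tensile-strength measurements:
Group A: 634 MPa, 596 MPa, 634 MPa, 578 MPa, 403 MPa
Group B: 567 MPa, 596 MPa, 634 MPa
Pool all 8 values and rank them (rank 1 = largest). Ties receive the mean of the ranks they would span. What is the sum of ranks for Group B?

Sorted (descending): 634, 634, 634, 596, 596, 578, 567, 403
The 3 values of 634 occupy positions 1–3 → average rank 2.
The 2 values of 596 occupy positions 4–5 → average rank (4+5)/2 = 4.5.
Group B values → pooled ranks: 567→7, 596→4.5, 634→2
Rank sum = 7 + 4.5 + 2 = 13.5

13.5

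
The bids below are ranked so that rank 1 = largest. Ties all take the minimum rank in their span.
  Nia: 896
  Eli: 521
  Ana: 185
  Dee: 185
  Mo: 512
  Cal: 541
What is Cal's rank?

Sorted (descending): 896, 541, 521, 512, 185, 185
The 2 values of 185 occupy positions 5–6 → each gets rank 5.
Cal has value 541 → rank 2.

2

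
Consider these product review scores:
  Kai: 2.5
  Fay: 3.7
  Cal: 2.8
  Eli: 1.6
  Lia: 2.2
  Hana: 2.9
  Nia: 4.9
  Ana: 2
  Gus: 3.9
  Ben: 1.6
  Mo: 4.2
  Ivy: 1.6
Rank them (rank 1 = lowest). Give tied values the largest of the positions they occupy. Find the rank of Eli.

Sorted (ascending): 1.6, 1.6, 1.6, 2, 2.2, 2.5, 2.8, 2.9, 3.7, 3.9, 4.2, 4.9
The 3 values of 1.6 occupy positions 1–3 → each gets rank 3.
Eli has value 1.6 → rank 3.

3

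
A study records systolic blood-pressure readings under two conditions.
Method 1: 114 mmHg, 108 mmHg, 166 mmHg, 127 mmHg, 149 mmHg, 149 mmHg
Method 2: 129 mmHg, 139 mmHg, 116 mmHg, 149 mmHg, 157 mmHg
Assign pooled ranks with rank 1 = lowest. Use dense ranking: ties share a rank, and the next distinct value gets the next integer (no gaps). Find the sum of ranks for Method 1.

Sorted (ascending): 108, 114, 116, 127, 129, 139, 149, 149, 149, 157, 166
The 3 values of 149 share dense rank 7.
Remaining distinct values take the next consecutive integers.
Method 1 values → pooled ranks: 114→2, 108→1, 166→9, 127→4, 149→7, 149→7
Rank sum = 2 + 1 + 9 + 4 + 7 + 7 = 30

30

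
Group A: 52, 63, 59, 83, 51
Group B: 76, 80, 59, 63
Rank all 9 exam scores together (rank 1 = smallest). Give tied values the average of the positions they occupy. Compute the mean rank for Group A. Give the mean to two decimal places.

4.20

Sorted (ascending): 51, 52, 59, 59, 63, 63, 76, 80, 83
The 2 values of 59 occupy positions 3–4 → average rank (3+4)/2 = 3.5.
The 2 values of 63 occupy positions 5–6 → average rank (5+6)/2 = 5.5.
Group A values → pooled ranks: 52→2, 63→5.5, 59→3.5, 83→9, 51→1
Mean rank = (2 + 5.5 + 3.5 + 9 + 1) / 5 = 4.20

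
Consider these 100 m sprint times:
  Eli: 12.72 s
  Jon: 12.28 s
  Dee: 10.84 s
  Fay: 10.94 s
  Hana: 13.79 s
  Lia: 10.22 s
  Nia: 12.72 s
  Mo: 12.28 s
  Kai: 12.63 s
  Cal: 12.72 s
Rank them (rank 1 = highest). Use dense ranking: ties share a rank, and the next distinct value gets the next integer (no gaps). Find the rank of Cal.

Sorted (descending): 13.79, 12.72, 12.72, 12.72, 12.63, 12.28, 12.28, 10.94, 10.84, 10.22
The 3 values of 12.72 share dense rank 2.
The 2 values of 12.28 share dense rank 4.
Remaining distinct values take the next consecutive integers.
Cal has value 12.72 s → rank 2.

2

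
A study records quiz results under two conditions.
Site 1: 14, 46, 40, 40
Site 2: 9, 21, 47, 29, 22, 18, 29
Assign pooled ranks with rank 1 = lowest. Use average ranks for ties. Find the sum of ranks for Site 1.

Sorted (ascending): 9, 14, 18, 21, 22, 29, 29, 40, 40, 46, 47
The 2 values of 29 occupy positions 6–7 → average rank (6+7)/2 = 6.5.
The 2 values of 40 occupy positions 8–9 → average rank (8+9)/2 = 8.5.
Site 1 values → pooled ranks: 14→2, 46→10, 40→8.5, 40→8.5
Rank sum = 2 + 10 + 8.5 + 8.5 = 29

29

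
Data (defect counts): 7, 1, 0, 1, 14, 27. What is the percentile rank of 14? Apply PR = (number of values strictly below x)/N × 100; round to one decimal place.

66.7

N = 6.
Strictly below 14: 4. Equal to 14: 1.
PR = 4/6 × 100 = 66.7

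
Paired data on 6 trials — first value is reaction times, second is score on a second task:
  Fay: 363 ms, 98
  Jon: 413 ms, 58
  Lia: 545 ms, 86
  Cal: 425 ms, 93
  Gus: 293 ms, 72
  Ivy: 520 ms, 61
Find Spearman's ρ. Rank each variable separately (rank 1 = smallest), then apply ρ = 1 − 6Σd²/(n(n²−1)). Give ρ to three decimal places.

-0.086

Ranks of variable 1: 2, 3, 6, 4, 1, 5
Ranks of variable 2: 6, 1, 4, 5, 3, 2
d = r₁ − r₂: -4, 2, 2, -1, -2, 3
d²: 16, 4, 4, 1, 4, 9; Σd² = 38
ρ = 1 − 6·38/(6·35) = 1 − 228/210 = -0.086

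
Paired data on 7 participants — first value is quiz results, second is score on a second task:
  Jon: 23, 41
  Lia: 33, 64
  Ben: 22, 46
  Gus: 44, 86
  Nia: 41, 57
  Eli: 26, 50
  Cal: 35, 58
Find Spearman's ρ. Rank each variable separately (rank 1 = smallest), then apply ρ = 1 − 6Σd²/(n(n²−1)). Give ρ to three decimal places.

Ranks of variable 1: 2, 4, 1, 7, 6, 3, 5
Ranks of variable 2: 1, 6, 2, 7, 4, 3, 5
d = r₁ − r₂: 1, -2, -1, 0, 2, 0, 0
d²: 1, 4, 1, 0, 4, 0, 0; Σd² = 10
ρ = 1 − 6·10/(7·48) = 1 − 60/336 = 0.821

0.821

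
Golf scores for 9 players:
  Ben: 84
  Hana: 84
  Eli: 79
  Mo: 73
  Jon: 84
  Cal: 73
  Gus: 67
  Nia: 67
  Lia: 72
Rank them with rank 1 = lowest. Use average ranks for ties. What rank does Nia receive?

1.5

Sorted (ascending): 67, 67, 72, 73, 73, 79, 84, 84, 84
The 2 values of 67 occupy positions 1–2 → average rank (1+2)/2 = 1.5.
The 2 values of 73 occupy positions 4–5 → average rank (4+5)/2 = 4.5.
The 3 values of 84 occupy positions 7–9 → average rank 8.
Nia has value 67 → rank 1.5.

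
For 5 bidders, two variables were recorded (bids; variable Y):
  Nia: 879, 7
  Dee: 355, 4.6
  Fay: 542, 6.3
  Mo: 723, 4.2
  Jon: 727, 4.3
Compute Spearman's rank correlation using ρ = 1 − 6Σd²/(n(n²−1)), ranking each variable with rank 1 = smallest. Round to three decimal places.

0.200

Ranks of variable 1: 5, 1, 2, 3, 4
Ranks of variable 2: 5, 3, 4, 1, 2
d = r₁ − r₂: 0, -2, -2, 2, 2
d²: 0, 4, 4, 4, 4; Σd² = 16
ρ = 1 − 6·16/(5·24) = 1 − 96/120 = 0.200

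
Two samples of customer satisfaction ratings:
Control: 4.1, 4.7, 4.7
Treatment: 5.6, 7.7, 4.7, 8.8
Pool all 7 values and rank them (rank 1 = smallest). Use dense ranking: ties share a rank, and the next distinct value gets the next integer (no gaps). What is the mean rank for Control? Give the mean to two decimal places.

1.67

Sorted (ascending): 4.1, 4.7, 4.7, 4.7, 5.6, 7.7, 8.8
The 3 values of 4.7 share dense rank 2.
Remaining distinct values take the next consecutive integers.
Control values → pooled ranks: 4.1→1, 4.7→2, 4.7→2
Mean rank = (1 + 2 + 2) / 3 = 1.67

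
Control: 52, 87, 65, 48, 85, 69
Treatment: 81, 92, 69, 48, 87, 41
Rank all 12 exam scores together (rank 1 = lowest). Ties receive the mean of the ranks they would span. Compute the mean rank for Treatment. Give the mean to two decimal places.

Sorted (ascending): 41, 48, 48, 52, 65, 69, 69, 81, 85, 87, 87, 92
The 2 values of 48 occupy positions 2–3 → average rank (2+3)/2 = 2.5.
The 2 values of 69 occupy positions 6–7 → average rank (6+7)/2 = 6.5.
The 2 values of 87 occupy positions 10–11 → average rank (10+11)/2 = 10.5.
Treatment values → pooled ranks: 81→8, 92→12, 69→6.5, 48→2.5, 87→10.5, 41→1
Mean rank = (8 + 12 + 6.5 + 2.5 + 10.5 + 1) / 6 = 6.75

6.75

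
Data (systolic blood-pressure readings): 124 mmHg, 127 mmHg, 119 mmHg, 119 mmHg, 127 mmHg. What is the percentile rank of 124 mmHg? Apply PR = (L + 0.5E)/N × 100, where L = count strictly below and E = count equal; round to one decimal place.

N = 5.
Strictly below 124: 2. Equal to 124: 1.
PR = (2 + 0.5·1)/5 × 100 = 50.0

50.0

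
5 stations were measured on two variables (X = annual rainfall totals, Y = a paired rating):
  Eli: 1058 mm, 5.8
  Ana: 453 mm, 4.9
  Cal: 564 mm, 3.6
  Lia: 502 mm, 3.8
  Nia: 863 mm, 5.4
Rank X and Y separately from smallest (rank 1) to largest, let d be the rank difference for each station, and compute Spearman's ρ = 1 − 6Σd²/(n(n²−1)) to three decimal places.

0.600

Ranks of variable 1: 5, 1, 3, 2, 4
Ranks of variable 2: 5, 3, 1, 2, 4
d = r₁ − r₂: 0, -2, 2, 0, 0
d²: 0, 4, 4, 0, 0; Σd² = 8
ρ = 1 − 6·8/(5·24) = 1 − 48/120 = 0.600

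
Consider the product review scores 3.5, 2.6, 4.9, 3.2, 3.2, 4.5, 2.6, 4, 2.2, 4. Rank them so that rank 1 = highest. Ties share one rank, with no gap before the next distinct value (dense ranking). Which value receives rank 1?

Sorted (descending): 4.9, 4.5, 4, 4, 3.5, 3.2, 3.2, 2.6, 2.6, 2.2
The 2 values of 4 share dense rank 3.
The 2 values of 3.2 share dense rank 5.
The 2 values of 2.6 share dense rank 6.
Remaining distinct values take the next consecutive integers.
Rank 1 → value 4.9.

4.9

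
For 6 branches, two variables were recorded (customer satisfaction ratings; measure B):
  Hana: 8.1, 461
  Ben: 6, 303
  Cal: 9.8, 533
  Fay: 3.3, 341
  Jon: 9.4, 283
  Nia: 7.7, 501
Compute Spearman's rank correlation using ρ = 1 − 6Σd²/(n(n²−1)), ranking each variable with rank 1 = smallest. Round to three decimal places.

0.314

Ranks of variable 1: 4, 2, 6, 1, 5, 3
Ranks of variable 2: 4, 2, 6, 3, 1, 5
d = r₁ − r₂: 0, 0, 0, -2, 4, -2
d²: 0, 0, 0, 4, 16, 4; Σd² = 24
ρ = 1 − 6·24/(6·35) = 1 − 144/210 = 0.314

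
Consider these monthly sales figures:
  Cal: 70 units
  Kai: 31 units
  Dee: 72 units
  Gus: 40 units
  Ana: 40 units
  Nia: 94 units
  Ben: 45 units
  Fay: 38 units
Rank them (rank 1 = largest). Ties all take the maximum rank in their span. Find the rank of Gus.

6

Sorted (descending): 94, 72, 70, 45, 40, 40, 38, 31
The 2 values of 40 occupy positions 5–6 → each gets rank 6.
Gus has value 40 units → rank 6.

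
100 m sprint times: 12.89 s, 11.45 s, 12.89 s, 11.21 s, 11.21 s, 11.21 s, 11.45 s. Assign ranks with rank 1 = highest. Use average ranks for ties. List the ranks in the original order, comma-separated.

1.5, 3.5, 1.5, 6, 6, 6, 3.5

Sorted (descending): 12.89, 12.89, 11.45, 11.45, 11.21, 11.21, 11.21
The 2 values of 12.89 occupy positions 1–2 → average rank (1+2)/2 = 1.5.
The 2 values of 11.45 occupy positions 3–4 → average rank (3+4)/2 = 3.5.
The 3 values of 11.21 occupy positions 5–7 → average rank 6.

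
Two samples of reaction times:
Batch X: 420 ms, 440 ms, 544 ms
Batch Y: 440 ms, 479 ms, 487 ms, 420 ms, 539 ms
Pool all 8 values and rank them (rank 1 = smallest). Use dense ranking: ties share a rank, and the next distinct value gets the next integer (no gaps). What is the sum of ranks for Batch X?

Sorted (ascending): 420, 420, 440, 440, 479, 487, 539, 544
The 2 values of 420 share dense rank 1.
The 2 values of 440 share dense rank 2.
Remaining distinct values take the next consecutive integers.
Batch X values → pooled ranks: 420→1, 440→2, 544→6
Rank sum = 1 + 2 + 6 = 9

9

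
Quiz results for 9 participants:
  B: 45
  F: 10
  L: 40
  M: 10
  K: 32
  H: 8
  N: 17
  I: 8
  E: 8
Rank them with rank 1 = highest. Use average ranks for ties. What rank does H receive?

8

Sorted (descending): 45, 40, 32, 17, 10, 10, 8, 8, 8
The 2 values of 10 occupy positions 5–6 → average rank (5+6)/2 = 5.5.
The 3 values of 8 occupy positions 7–9 → average rank 8.
H has value 8 → rank 8.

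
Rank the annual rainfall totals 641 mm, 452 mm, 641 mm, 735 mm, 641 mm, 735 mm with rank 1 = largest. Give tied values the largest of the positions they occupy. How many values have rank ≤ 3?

Sorted (descending): 735, 735, 641, 641, 641, 452
The 2 values of 735 occupy positions 1–2 → each gets rank 2.
The 3 values of 641 occupy positions 3–5 → each gets rank 5.
Ranks ≤ 3: {2, 2} → 2 values.

2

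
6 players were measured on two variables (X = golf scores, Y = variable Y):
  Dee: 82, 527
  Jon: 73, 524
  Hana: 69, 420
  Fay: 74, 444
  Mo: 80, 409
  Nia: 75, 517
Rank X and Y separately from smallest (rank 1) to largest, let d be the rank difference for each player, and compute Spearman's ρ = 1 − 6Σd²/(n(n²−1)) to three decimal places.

Ranks of variable 1: 6, 2, 1, 3, 5, 4
Ranks of variable 2: 6, 5, 2, 3, 1, 4
d = r₁ − r₂: 0, -3, -1, 0, 4, 0
d²: 0, 9, 1, 0, 16, 0; Σd² = 26
ρ = 1 − 6·26/(6·35) = 1 − 156/210 = 0.257

0.257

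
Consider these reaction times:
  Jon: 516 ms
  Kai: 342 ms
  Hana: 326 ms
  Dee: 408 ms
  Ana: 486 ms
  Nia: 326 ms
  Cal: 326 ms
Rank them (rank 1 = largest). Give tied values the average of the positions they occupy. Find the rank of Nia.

Sorted (descending): 516, 486, 408, 342, 326, 326, 326
The 3 values of 326 occupy positions 5–7 → average rank 6.
Nia has value 326 ms → rank 6.

6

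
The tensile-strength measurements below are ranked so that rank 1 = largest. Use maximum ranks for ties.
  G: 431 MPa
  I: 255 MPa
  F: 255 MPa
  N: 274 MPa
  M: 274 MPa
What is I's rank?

Sorted (descending): 431, 274, 274, 255, 255
The 2 values of 274 occupy positions 2–3 → each gets rank 3.
The 2 values of 255 occupy positions 4–5 → each gets rank 5.
I has value 255 MPa → rank 5.

5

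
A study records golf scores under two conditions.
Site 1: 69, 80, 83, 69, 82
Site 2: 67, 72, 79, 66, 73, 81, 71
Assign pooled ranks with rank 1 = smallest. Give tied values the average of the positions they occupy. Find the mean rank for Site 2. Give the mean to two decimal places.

5.57

Sorted (ascending): 66, 67, 69, 69, 71, 72, 73, 79, 80, 81, 82, 83
The 2 values of 69 occupy positions 3–4 → average rank (3+4)/2 = 3.5.
Site 2 values → pooled ranks: 67→2, 72→6, 79→8, 66→1, 73→7, 81→10, 71→5
Mean rank = (2 + 6 + 8 + 1 + 7 + 10 + 5) / 7 = 5.57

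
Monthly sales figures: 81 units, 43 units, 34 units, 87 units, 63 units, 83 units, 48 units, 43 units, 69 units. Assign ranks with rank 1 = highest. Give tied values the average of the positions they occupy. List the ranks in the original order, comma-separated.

Sorted (descending): 87, 83, 81, 69, 63, 48, 43, 43, 34
The 2 values of 43 occupy positions 7–8 → average rank (7+8)/2 = 7.5.

3, 7.5, 9, 1, 5, 2, 6, 7.5, 4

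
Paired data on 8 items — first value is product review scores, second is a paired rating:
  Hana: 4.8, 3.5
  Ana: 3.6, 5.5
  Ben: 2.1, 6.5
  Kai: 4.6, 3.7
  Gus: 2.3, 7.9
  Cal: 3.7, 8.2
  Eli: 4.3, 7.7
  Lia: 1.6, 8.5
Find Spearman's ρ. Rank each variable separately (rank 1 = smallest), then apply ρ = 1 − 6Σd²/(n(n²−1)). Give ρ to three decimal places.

-0.690

Ranks of variable 1: 8, 4, 2, 7, 3, 5, 6, 1
Ranks of variable 2: 1, 3, 4, 2, 6, 7, 5, 8
d = r₁ − r₂: 7, 1, -2, 5, -3, -2, 1, -7
d²: 49, 1, 4, 25, 9, 4, 1, 49; Σd² = 142
ρ = 1 − 6·142/(8·63) = 1 − 852/504 = -0.690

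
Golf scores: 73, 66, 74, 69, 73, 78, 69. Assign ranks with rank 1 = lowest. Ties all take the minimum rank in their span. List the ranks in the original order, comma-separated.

4, 1, 6, 2, 4, 7, 2

Sorted (ascending): 66, 69, 69, 73, 73, 74, 78
The 2 values of 69 occupy positions 2–3 → each gets rank 2.
The 2 values of 73 occupy positions 4–5 → each gets rank 4.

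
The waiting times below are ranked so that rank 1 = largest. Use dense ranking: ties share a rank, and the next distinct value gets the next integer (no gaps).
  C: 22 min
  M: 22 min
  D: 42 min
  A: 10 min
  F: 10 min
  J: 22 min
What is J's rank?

2

Sorted (descending): 42, 22, 22, 22, 10, 10
The 3 values of 22 share dense rank 2.
The 2 values of 10 share dense rank 3.
Remaining distinct values take the next consecutive integers.
J has value 22 min → rank 2.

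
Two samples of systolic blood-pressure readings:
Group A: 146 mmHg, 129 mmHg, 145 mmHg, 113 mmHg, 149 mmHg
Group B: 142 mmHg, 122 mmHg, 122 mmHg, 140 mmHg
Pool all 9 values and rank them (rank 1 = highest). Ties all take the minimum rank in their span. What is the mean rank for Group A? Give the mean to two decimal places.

4.20

Sorted (descending): 149, 146, 145, 142, 140, 129, 122, 122, 113
The 2 values of 122 occupy positions 7–8 → each gets rank 7.
Group A values → pooled ranks: 146→2, 129→6, 145→3, 113→9, 149→1
Mean rank = (2 + 6 + 3 + 9 + 1) / 5 = 4.20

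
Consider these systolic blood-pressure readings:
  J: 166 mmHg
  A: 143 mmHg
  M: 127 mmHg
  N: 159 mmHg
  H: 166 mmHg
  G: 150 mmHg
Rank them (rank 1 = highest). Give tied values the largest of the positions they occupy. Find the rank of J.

2

Sorted (descending): 166, 166, 159, 150, 143, 127
The 2 values of 166 occupy positions 1–2 → each gets rank 2.
J has value 166 mmHg → rank 2.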